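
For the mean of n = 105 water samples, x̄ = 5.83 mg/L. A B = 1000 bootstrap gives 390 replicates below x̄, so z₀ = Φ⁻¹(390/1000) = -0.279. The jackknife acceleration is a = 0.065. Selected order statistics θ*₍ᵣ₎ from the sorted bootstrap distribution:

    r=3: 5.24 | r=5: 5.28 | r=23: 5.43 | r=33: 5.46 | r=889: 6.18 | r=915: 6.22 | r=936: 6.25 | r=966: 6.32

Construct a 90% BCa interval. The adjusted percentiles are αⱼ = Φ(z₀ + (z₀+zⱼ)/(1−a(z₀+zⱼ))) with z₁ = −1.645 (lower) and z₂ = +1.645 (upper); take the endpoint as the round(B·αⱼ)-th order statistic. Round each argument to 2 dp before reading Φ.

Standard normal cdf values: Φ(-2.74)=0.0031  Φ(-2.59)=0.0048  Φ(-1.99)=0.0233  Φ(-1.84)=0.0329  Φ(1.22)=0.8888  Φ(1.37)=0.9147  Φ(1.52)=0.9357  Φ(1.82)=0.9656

(5.43, 6.18)

Lower: z₀ + z₁ = -0.279 + (-1.645) = -1.924; 1 − a(z₀+z₁) = 1 − (0.065)(-1.924) = 1.1251; argument = -0.279 + (-1.924)/1.1251 = -1.9891 → -1.99.
α₁ = Φ(-1.99) = 0.0233; rank = round(1000 × 0.0233) = 23; θ*₍23₎ = 5.43.
Upper: z₀ + z₂ = 1.366; 1 − a(z₀+z₂) = 0.9112; argument = 1.2201 → 1.22; α₂ = 0.8888; rank = 889; θ*₍889₎ = 6.18.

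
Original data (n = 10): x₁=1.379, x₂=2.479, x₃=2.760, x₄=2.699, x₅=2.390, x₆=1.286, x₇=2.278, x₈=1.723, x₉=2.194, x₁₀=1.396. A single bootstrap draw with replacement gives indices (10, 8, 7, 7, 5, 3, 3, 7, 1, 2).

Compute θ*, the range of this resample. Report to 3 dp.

θ* = 1.381

Resample values: 1.396, 1.723, 2.278, 2.278, 2.390, 2.760, 2.760, 2.278, 1.379, 2.479.
Range = 2.760 − 1.379 = 1.381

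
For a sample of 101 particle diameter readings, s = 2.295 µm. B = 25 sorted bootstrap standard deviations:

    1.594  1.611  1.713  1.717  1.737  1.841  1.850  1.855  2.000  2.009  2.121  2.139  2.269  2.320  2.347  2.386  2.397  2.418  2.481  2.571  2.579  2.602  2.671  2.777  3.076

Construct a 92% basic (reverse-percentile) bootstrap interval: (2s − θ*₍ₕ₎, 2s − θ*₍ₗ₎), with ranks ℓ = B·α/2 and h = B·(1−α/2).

Percentile endpoints at ranks 1 and 24: θ*₍1₎ = 1.594, θ*₍24₎ = 2.777.
Basic interval reflects these around s:
  lower = 2 × 2.295 − 2.777 = 1.813
  upper = 2 × 2.295 − 1.594 = 2.996

(1.813, 2.996)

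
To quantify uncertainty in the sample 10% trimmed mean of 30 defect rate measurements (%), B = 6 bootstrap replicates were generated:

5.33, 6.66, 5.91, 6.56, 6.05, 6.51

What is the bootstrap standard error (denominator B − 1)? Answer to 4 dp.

Bootstrap SE is the standard deviation of the 6 replicate 10% trimmed means.
Mean of replicates: (5.33 + 6.66 + 5.91 + 6.56 + 6.05 + 6.51) / 6 = 37.02000 / 6 = 6.17000
Sum of squared deviations: (−0.84000)² + (+0.49000)² + (−0.26000)² + (+0.39000)² + (−0.12000)² + (+0.34000)² = 1.29540
Variance = 1.29540 / 5 = 0.25908
SE* = √0.25908

SE* = 0.5090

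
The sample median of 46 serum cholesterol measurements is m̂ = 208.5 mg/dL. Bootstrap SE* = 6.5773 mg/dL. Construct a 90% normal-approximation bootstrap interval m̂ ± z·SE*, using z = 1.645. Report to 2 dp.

(197.68, 219.32)

Margin = 1.645 × 6.5773 = 10.820
Interval: 208.5 ± 10.820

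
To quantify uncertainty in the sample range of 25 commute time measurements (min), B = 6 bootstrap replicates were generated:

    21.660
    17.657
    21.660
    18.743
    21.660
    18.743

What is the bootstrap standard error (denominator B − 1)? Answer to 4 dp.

Bootstrap SE is the standard deviation of the 6 replicate ranges.
Mean of replicates: (21.660 + 17.657 + 21.660 + 18.743 + 21.660 + 18.743) / 6 = 120.12300 / 6 = 20.02050
Sum of squared deviations: (+1.63950)² + (−2.36350)² + (+1.63950)² + (−1.27750)² + (+1.63950)² + (−1.27750)² = 16.91403
Variance = 16.91403 / 5 = 3.38281
SE* = √3.38281

SE* = 1.8392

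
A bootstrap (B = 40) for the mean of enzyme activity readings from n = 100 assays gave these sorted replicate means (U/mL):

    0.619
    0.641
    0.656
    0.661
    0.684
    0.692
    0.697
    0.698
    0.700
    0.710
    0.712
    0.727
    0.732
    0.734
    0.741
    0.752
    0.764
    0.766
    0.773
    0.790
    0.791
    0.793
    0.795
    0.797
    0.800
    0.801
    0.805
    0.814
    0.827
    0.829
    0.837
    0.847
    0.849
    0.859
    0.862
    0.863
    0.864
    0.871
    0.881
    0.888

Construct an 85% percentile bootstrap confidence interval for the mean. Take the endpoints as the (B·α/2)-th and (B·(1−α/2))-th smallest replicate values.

α = 0.15; lower rank = 40 × 0.075 = 3; upper rank = 40 × 0.925 = 37.
The 3rd smallest replicate is 0.656; the 37th is 0.864.

(0.656, 0.864)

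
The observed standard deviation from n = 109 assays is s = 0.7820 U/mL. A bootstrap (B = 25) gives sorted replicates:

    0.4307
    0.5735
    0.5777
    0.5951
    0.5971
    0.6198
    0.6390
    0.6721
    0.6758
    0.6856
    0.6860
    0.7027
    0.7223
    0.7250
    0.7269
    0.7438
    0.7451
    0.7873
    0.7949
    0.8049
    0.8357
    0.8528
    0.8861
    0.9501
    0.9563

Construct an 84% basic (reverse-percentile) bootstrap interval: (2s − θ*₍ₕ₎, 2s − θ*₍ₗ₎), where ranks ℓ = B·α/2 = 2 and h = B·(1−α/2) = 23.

(0.6779, 0.9905)

Percentile endpoints at ranks 2 and 23: θ*₍2₎ = 0.5735, θ*₍23₎ = 0.8861.
Basic interval reflects these around s:
  lower = 2 × 0.7820 − 0.8861 = 0.6779
  upper = 2 × 0.7820 − 0.5735 = 0.9905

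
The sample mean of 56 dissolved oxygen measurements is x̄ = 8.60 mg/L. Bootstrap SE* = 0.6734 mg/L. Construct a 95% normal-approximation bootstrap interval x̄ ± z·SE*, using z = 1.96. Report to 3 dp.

(7.280, 9.920)

Margin = 1.96 × 0.6734 = 1.3199
Interval: 8.60 ± 1.3199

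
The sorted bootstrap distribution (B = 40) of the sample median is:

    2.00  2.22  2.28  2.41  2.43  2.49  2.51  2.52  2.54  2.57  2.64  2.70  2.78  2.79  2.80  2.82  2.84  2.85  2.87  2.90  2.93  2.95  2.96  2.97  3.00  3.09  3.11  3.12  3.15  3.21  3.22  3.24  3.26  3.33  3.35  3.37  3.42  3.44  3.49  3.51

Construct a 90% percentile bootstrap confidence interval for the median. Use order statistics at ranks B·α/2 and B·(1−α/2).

(2.22, 3.44)

α = 0.10; lower rank = 40 × 0.050 = 2; upper rank = 40 × 0.950 = 38.
The 2nd smallest replicate is 2.22; the 38th is 3.44.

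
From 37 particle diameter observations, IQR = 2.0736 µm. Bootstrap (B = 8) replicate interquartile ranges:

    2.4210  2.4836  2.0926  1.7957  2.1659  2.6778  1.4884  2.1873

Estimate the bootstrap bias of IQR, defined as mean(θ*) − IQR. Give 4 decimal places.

bias = +0.0904

mean(θ*) = (2.4210 + 2.4836 + 2.0926 + 1.7957 + 2.1659 + 2.6778 + 1.4884 + 2.1873) / 8 = 2.16404
bias = 2.16404 − 2.0736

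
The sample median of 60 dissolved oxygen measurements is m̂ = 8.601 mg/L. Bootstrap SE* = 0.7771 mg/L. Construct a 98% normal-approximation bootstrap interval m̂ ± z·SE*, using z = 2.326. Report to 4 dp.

Margin = 2.326 × 0.7771 = 1.80753
Interval: 8.601 ± 1.80753

(6.7935, 10.4085)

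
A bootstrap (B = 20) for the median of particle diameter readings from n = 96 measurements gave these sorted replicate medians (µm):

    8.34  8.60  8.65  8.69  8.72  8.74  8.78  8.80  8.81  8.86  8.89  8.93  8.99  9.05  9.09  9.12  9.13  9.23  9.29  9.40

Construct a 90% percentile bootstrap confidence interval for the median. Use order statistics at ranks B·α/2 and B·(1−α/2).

α = 0.10; lower rank = 20 × 0.050 = 1; upper rank = 20 × 0.950 = 19.
The 1st smallest replicate is 8.34; the 19th is 9.29.

(8.34, 9.29)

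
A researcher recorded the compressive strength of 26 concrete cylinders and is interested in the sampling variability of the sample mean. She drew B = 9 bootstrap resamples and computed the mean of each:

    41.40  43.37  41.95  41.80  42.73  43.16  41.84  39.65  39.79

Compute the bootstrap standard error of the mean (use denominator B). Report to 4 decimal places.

SE* = 1.2471

Bootstrap SE is the standard deviation of the 9 replicate means.
Mean of replicates: (41.40 + 43.37 + 41.95 + 41.80 + 42.73 + 43.16 + 41.84 + 39.65 + 39.79) / 9 = 375.69000 / 9 = 41.74333
Sum of squared deviations: (−0.34333)² + (+1.62667)² + (+0.20667)² + (+0.05667)² + (+0.98667)² + (+1.41667)² + (+0.09667)² + (−2.09333)² + (−1.95333)² = 13.99720
Variance = 13.99720 / 9 = 1.55524
SE* = √1.55524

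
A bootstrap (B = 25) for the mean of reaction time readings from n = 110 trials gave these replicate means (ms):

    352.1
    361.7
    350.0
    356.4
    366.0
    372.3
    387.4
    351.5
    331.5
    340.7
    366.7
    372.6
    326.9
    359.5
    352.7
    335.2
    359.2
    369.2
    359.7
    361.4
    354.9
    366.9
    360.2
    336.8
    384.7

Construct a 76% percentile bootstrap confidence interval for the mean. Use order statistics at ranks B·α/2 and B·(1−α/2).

Sorted replicates: 326.9, 331.5, 335.2, 336.8, 340.7, 350.0, 351.5, 352.1, 352.7, 354.9, 356.4, 359.2, 359.5, 359.7, 360.2, 361.4, 361.7, 366.0, 366.7, 366.9, 369.2, 372.3, 372.6, 384.7, 387.4
α = 0.24; lower rank = 25 × 0.120 = 3; upper rank = 25 × 0.880 = 22.
The 3rd smallest replicate is 335.2; the 22nd is 372.3.

(335.2, 372.3)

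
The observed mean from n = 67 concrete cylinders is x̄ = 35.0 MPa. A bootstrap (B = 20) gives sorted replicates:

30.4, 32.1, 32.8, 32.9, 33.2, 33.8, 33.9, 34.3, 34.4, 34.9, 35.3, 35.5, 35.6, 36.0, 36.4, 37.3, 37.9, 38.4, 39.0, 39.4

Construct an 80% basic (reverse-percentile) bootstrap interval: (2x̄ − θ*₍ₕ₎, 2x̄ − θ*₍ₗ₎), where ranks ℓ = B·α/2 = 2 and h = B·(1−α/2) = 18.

Percentile endpoints at ranks 2 and 18: θ*₍2₎ = 32.1, θ*₍18₎ = 38.4.
Basic interval reflects these around x̄:
  lower = 2 × 35.0 − 38.4 = 31.6
  upper = 2 × 35.0 − 32.1 = 37.9

(31.6, 37.9)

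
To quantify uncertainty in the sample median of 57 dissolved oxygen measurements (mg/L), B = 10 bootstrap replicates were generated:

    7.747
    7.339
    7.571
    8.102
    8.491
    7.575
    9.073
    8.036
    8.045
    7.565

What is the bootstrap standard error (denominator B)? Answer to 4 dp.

Bootstrap SE is the standard deviation of the 10 replicate medians.
Mean of replicates: (7.747 + 7.339 + 7.571 + 8.102 + 8.491 + 7.575 + 9.073 + 8.036 + 8.045 + 7.565) / 10 = 79.54400 / 10 = 7.95440
Sum of squared deviations: (−0.20740)² + (−0.61540)² + (−0.38340)² + (+0.14760)² + (+0.53660)² + (−0.37940)² + (+1.11860)² + (+0.08160)² + (+0.09060)² + (−0.38940)² = 2.44016
Variance = 2.44016 / 10 = 0.24402
SE* = √0.24402

SE* = 0.4940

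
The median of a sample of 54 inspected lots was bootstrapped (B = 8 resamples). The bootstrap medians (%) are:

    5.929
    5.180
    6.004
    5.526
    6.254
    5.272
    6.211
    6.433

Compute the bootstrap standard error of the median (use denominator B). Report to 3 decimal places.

SE* = 0.440

Bootstrap SE is the standard deviation of the 8 replicate medians.
Mean of replicates: (5.929 + 5.180 + 6.004 + 5.526 + 6.254 + 5.272 + 6.211 + 6.433) / 8 = 46.8090 / 8 = 5.8511
Sum of squared deviations: (+0.0779)² + (−0.6711)² + (+0.1529)² + (−0.3251)² + (+0.4029)² + (−0.5791)² + (+0.3599)² + (+0.5819)² = 1.5513
Variance = 1.5513 / 8 = 0.1939
SE* = √0.1939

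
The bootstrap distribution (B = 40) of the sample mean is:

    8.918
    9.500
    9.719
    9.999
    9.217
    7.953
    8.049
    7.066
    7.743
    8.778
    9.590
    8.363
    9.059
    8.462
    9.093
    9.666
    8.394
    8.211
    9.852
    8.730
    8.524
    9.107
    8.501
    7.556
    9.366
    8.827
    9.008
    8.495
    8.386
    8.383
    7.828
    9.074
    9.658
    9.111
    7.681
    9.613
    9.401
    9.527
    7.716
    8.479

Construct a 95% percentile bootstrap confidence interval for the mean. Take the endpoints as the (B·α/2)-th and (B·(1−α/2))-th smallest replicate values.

(7.066, 9.852)

Sorted replicates: 7.066, 7.556, 7.681, 7.716, 7.743, 7.828, 7.953, 8.049, 8.211, 8.363, 8.383, 8.386, 8.394, 8.462, 8.479, 8.495, 8.501, 8.524, 8.730, 8.778, 8.827, 8.918, 9.008, 9.059, 9.074, 9.093, 9.107, 9.111, 9.217, 9.366, 9.401, 9.500, 9.527, 9.590, 9.613, 9.658, 9.666, 9.719, 9.852, 9.999
α = 0.05; lower rank = 40 × 0.025 = 1; upper rank = 40 × 0.975 = 39.
The 1st smallest replicate is 7.066; the 39th is 9.852.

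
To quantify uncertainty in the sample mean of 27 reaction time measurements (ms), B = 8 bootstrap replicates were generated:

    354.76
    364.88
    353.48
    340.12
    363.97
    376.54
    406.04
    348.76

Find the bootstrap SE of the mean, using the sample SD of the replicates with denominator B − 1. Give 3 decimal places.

Bootstrap SE is the standard deviation of the 8 replicate means.
Mean of replicates: (354.76 + 364.88 + 353.48 + 340.12 + 363.97 + 376.54 + 406.04 + 348.76) / 8 = 2908.5500 / 8 = 363.5688
Sum of squared deviations: (−8.8088)² + (+1.3112)² + (−10.0888)² + (−23.4488)² + (+0.4013)² + (+12.9712)² + (+42.4712)² + (−14.8088)² = 2922.4607
Variance = 2922.4607 / 7 = 417.4944
SE* = √417.4944

SE* = 20.433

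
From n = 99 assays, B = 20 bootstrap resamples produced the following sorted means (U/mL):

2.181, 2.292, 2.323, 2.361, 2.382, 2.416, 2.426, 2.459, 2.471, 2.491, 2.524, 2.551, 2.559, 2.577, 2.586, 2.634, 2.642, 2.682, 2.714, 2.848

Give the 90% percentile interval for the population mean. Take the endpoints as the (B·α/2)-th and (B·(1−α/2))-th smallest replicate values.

α = 0.10; lower rank = 20 × 0.050 = 1; upper rank = 20 × 0.950 = 19.
The 1st smallest replicate is 2.181; the 19th is 2.714.

(2.181, 2.714)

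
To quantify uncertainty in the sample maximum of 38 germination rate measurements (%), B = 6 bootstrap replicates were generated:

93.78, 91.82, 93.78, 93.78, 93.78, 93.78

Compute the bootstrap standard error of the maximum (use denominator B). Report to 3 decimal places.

SE* = 0.730

Bootstrap SE is the standard deviation of the 6 replicate maximums.
Mean of replicates: (93.78 + 91.82 + 93.78 + 93.78 + 93.78 + 93.78) / 6 = 560.7200 / 6 = 93.4533
Sum of squared deviations: (+0.3267)² + (−1.6333)² + (+0.3267)² + (+0.3267)² + (+0.3267)² + (+0.3267)² = 3.2013
Variance = 3.2013 / 6 = 0.5336
SE* = √0.5336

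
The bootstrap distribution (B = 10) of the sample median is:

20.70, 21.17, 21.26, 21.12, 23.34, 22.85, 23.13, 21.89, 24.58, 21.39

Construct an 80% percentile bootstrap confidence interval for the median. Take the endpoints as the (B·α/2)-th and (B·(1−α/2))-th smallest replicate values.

Sorted replicates: 20.70, 21.12, 21.17, 21.26, 21.39, 21.89, 22.85, 23.13, 23.34, 24.58
α = 0.20; lower rank = 10 × 0.100 = 1; upper rank = 10 × 0.900 = 9.
The 1st smallest replicate is 20.70; the 9th is 23.34.

(20.70, 23.34)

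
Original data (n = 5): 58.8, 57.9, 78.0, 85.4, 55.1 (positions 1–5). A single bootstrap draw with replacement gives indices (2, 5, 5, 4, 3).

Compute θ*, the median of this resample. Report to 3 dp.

Resample values: 57.9, 55.1, 55.1, 85.4, 78.0.
Sorted: 55.1, 55.1, 57.9, 78.0, 85.4
Median = middle value = 57.900

θ* = 57.900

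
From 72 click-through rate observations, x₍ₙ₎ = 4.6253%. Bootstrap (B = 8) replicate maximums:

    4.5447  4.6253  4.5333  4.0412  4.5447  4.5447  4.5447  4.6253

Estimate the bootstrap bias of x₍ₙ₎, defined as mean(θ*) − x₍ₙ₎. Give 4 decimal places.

bias = −0.1248

mean(θ*) = (4.5447 + 4.6253 + 4.5333 + 4.0412 + 4.5447 + 4.5447 + 4.5447 + 4.6253) / 8 = 4.50049
bias = 4.50049 − 4.6253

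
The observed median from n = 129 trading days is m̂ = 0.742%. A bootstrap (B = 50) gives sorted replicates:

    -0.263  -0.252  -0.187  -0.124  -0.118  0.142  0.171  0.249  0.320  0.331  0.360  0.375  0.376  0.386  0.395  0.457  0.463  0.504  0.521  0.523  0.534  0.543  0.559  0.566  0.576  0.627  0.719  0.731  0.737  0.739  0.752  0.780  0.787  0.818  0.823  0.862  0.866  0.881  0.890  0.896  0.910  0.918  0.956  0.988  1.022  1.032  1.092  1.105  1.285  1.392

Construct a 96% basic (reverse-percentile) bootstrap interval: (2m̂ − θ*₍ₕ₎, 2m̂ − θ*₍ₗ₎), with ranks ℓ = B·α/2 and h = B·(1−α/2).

Percentile endpoints at ranks 1 and 49: θ*₍1₎ = -0.263, θ*₍49₎ = 1.285.
Basic interval reflects these around m̂:
  lower = 2 × 0.742 − 1.285 = 0.199
  upper = 2 × 0.742 − -0.263 = 1.747

(0.199, 1.747)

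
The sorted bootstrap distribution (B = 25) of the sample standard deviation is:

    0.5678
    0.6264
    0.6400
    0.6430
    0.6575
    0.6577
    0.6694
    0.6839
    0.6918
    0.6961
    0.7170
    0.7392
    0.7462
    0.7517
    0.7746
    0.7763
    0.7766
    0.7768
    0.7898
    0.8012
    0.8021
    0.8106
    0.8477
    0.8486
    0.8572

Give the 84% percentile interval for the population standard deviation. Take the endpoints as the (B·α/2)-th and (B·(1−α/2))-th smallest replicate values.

(0.6264, 0.8477)

α = 0.16; lower rank = 25 × 0.080 = 2; upper rank = 25 × 0.920 = 23.
The 2nd smallest replicate is 0.6264; the 23rd is 0.8477.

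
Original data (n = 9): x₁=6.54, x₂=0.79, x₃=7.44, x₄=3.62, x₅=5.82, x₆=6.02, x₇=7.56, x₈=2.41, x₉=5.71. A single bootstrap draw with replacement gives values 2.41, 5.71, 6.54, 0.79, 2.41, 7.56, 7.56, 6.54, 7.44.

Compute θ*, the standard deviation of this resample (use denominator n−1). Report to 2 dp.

θ* = 2.62

Mean = 5.2178; sum of squared deviations = 55.0216
s² = 55.0216 / 8 = 6.8777
s = √6.8777 = 2.62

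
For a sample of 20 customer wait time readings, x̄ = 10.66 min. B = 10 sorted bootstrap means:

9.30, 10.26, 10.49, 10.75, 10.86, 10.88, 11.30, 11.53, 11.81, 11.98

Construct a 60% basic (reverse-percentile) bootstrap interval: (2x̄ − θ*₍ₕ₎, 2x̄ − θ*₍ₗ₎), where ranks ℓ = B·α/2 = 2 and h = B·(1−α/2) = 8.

(9.79, 11.06)

Percentile endpoints at ranks 2 and 8: θ*₍2₎ = 10.26, θ*₍8₎ = 11.53.
Basic interval reflects these around x̄:
  lower = 2 × 10.66 − 11.53 = 9.79
  upper = 2 × 10.66 − 10.26 = 11.06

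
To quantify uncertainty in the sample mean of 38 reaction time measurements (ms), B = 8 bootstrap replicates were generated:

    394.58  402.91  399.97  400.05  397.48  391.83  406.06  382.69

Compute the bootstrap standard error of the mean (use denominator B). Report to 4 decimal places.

Bootstrap SE is the standard deviation of the 8 replicate means.
Mean of replicates: (394.58 + 402.91 + 399.97 + 400.05 + 397.48 + 391.83 + 406.06 + 382.69) / 8 = 3175.57000 / 8 = 396.94625
Sum of squared deviations: (−2.36625)² + (+5.96375)² + (+3.02375)² + (+3.10375)² + (+0.53375)² + (−5.11625)² + (+9.11375)² + (−14.25625)² = 372.70379
Variance = 372.70379 / 8 = 46.58797
SE* = √46.58797

SE* = 6.8255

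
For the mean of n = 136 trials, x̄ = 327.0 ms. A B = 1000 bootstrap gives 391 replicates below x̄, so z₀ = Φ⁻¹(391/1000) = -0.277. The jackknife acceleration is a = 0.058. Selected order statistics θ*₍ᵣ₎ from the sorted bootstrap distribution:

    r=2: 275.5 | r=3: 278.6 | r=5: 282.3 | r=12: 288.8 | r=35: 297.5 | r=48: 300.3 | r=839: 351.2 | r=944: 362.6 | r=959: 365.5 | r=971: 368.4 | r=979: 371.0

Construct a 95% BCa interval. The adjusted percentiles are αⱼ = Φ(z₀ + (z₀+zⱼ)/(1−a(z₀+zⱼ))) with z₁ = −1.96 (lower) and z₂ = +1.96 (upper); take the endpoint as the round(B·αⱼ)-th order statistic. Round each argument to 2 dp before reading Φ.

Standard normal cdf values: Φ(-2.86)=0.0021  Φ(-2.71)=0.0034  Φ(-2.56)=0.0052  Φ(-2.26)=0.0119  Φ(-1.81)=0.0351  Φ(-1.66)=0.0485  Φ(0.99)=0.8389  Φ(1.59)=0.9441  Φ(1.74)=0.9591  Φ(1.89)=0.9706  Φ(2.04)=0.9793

Lower: z₀ + z₁ = -0.277 + (-1.960) = -2.237; 1 − a(z₀+z₁) = 1 − (0.058)(-2.237) = 1.1297; argument = -0.277 + (-2.237)/1.1297 = -2.2571 → -2.26.
α₁ = Φ(-2.26) = 0.0119; rank = round(1000 × 0.0119) = 12; θ*₍12₎ = 288.8.
Upper: z₀ + z₂ = 1.683; 1 − a(z₀+z₂) = 0.9024; argument = 1.5881 → 1.59; α₂ = 0.9441; rank = 944; θ*₍944₎ = 362.6.

(288.8, 362.6)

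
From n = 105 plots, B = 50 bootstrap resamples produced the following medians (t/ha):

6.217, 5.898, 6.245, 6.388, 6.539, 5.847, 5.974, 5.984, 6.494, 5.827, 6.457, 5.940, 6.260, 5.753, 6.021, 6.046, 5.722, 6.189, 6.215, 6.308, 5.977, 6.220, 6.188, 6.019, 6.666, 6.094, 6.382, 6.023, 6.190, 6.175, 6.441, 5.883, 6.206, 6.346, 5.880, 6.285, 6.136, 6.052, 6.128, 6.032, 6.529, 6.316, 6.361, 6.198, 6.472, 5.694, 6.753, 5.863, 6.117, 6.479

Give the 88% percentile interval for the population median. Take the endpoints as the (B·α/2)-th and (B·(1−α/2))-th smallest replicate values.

Sorted replicates: 5.694, 5.722, 5.753, 5.827, 5.847, 5.863, 5.880, 5.883, 5.898, 5.940, 5.974, 5.977, 5.984, 6.019, 6.021, 6.023, 6.032, 6.046, 6.052, 6.094, 6.117, 6.128, 6.136, 6.175, 6.188, 6.189, 6.190, 6.198, 6.206, 6.215, 6.217, 6.220, 6.245, 6.260, 6.285, 6.308, 6.316, 6.346, 6.361, 6.382, 6.388, 6.441, 6.457, 6.472, 6.479, 6.494, 6.529, 6.539, 6.666, 6.753
α = 0.12; lower rank = 50 × 0.060 = 3; upper rank = 50 × 0.940 = 47.
The 3rd smallest replicate is 5.753; the 47th is 6.529.

(5.753, 6.529)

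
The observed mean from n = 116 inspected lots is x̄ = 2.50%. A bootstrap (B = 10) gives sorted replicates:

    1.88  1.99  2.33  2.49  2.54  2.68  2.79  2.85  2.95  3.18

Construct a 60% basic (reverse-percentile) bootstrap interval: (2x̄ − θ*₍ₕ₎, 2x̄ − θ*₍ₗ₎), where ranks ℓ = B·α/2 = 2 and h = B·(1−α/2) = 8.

Percentile endpoints at ranks 2 and 8: θ*₍2₎ = 1.99, θ*₍8₎ = 2.85.
Basic interval reflects these around x̄:
  lower = 2 × 2.50 − 2.85 = 2.15
  upper = 2 × 2.50 − 1.99 = 3.01

(2.15, 3.01)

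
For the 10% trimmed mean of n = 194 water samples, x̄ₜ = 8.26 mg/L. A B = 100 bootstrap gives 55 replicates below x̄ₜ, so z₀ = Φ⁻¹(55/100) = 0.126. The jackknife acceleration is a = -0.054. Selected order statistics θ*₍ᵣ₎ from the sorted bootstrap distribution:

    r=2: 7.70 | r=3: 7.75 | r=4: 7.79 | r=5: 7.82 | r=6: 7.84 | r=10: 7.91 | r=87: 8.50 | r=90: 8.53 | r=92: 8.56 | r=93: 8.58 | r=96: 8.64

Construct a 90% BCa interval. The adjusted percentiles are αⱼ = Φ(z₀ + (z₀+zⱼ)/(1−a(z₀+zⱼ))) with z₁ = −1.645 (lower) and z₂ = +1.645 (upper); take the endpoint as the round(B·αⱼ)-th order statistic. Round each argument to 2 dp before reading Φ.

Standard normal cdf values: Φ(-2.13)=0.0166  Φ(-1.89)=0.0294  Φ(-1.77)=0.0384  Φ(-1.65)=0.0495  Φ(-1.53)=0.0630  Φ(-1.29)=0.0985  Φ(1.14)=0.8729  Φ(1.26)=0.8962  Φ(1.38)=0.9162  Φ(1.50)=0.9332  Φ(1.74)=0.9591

Lower: z₀ + z₁ = 0.126 + (-1.645) = -1.519; 1 − a(z₀+z₁) = 1 − (-0.054)(-1.519) = 0.9180; argument = 0.126 + (-1.519)/0.9180 = -1.5287 → -1.53.
α₁ = Φ(-1.53) = 0.0630; rank = round(100 × 0.0630) = 6; θ*₍6₎ = 7.84.
Upper: z₀ + z₂ = 1.771; 1 − a(z₀+z₂) = 1.0956; argument = 1.7424 → 1.74; α₂ = 0.9591; rank = 96; θ*₍96₎ = 8.64.

(7.84, 8.64)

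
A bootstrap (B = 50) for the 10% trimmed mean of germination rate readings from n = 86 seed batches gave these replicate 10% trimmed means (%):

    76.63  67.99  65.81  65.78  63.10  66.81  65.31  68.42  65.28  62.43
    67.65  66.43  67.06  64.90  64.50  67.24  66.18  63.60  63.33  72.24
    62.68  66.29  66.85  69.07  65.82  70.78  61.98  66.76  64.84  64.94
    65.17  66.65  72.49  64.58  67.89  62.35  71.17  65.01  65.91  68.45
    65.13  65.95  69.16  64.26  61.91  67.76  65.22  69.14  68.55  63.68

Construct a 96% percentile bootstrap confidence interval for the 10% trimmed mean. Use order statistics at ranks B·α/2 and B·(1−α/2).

Sorted replicates: 61.91, 61.98, 62.35, 62.43, 62.68, 63.10, 63.33, 63.60, 63.68, 64.26, 64.50, 64.58, 64.84, 64.90, 64.94, 65.01, 65.13, 65.17, 65.22, 65.28, 65.31, 65.78, 65.81, 65.82, 65.91, 65.95, 66.18, 66.29, 66.43, 66.65, 66.76, 66.81, 66.85, 67.06, 67.24, 67.65, 67.76, 67.89, 67.99, 68.42, 68.45, 68.55, 69.07, 69.14, 69.16, 70.78, 71.17, 72.24, 72.49, 76.63
α = 0.04; lower rank = 50 × 0.020 = 1; upper rank = 50 × 0.980 = 49.
The 1st smallest replicate is 61.91; the 49th is 72.49.

(61.91, 72.49)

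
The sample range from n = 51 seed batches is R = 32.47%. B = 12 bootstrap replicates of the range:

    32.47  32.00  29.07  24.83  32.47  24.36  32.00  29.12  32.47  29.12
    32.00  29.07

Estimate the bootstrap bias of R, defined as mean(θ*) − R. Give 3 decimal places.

mean(θ*) = (32.47 + 32.00 + 29.07 + 24.83 + 32.47 + 24.36 + 32.00 + 29.12 + 32.47 + 29.12 + 32.00 + 29.07) / 12 = 29.9150
bias = 29.9150 − 32.47

bias = −2.555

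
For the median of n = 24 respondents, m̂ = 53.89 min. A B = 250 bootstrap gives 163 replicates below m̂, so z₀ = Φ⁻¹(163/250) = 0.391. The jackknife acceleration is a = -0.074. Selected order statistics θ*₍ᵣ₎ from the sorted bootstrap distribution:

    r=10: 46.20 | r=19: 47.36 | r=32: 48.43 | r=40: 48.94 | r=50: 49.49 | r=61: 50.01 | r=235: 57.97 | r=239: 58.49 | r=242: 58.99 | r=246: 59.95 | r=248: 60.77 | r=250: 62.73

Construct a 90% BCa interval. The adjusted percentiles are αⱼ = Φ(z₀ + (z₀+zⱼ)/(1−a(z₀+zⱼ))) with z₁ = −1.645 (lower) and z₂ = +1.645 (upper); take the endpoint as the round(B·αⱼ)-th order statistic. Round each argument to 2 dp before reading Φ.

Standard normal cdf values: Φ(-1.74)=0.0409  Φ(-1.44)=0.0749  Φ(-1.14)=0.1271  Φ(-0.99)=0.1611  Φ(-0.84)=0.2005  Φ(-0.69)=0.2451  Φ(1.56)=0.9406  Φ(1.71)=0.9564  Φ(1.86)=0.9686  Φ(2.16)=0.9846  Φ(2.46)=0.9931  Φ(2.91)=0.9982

(48.94, 59.95)

Lower: z₀ + z₁ = 0.391 + (-1.645) = -1.254; 1 − a(z₀+z₁) = 1 − (-0.074)(-1.254) = 0.9072; argument = 0.391 + (-1.254)/0.9072 = -0.9913 → -0.99.
α₁ = Φ(-0.99) = 0.1611; rank = round(250 × 0.1611) = 40; θ*₍40₎ = 48.94.
Upper: z₀ + z₂ = 2.036; 1 − a(z₀+z₂) = 1.1507; argument = 2.1604 → 2.16; α₂ = 0.9846; rank = 246; θ*₍246₎ = 59.95.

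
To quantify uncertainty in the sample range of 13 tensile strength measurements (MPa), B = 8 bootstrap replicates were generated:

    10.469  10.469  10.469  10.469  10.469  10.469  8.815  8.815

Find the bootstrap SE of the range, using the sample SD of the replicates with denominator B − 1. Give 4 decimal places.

Bootstrap SE is the standard deviation of the 8 replicate ranges.
Mean of replicates: (10.469 + 10.469 + 10.469 + 10.469 + 10.469 + 10.469 + 8.815 + 8.815) / 8 = 80.44400 / 8 = 10.05550
Sum of squared deviations: (+0.41350)² + (+0.41350)² + (+0.41350)² + (+0.41350)² + (+0.41350)² + (+0.41350)² + (−1.24050)² + (−1.24050)² = 4.10357
Variance = 4.10357 / 7 = 0.58622
SE* = √0.58622

SE* = 0.7657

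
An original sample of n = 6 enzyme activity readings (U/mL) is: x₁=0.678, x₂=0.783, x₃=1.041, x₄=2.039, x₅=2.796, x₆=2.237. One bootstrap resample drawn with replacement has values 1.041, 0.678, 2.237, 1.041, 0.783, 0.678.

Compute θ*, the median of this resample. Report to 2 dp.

Sorted: 0.678, 0.678, 0.783, 1.041, 1.041, 2.237
Median = average of the two middle values = 0.91

θ* = 0.91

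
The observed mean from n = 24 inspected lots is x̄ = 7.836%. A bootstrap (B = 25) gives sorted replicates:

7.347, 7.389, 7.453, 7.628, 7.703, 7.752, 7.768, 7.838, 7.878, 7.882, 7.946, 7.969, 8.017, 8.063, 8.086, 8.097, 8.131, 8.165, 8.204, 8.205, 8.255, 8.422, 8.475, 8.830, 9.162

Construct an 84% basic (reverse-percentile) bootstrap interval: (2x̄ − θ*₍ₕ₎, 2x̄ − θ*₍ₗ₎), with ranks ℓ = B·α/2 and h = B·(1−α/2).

(7.197, 8.283)

Percentile endpoints at ranks 2 and 23: θ*₍2₎ = 7.389, θ*₍23₎ = 8.475.
Basic interval reflects these around x̄:
  lower = 2 × 7.836 − 8.475 = 7.197
  upper = 2 × 7.836 − 7.389 = 8.283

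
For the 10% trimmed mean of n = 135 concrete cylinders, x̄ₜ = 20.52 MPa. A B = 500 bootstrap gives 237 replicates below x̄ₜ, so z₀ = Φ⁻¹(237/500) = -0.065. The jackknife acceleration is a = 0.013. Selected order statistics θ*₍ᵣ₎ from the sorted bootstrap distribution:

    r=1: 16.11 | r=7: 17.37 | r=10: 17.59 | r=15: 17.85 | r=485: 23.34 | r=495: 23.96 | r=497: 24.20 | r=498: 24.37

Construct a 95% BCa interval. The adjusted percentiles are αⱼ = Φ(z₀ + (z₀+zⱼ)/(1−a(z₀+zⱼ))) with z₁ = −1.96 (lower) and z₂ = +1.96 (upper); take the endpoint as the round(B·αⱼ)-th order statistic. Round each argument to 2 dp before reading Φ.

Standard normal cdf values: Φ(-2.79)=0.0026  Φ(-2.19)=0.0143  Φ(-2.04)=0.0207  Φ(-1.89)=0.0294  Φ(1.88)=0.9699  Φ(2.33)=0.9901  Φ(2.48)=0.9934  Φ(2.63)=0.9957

Lower: z₀ + z₁ = -0.065 + (-1.960) = -2.025; 1 − a(z₀+z₁) = 1 − (0.013)(-2.025) = 1.0263; argument = -0.065 + (-2.025)/1.0263 = -2.0381 → -2.04.
α₁ = Φ(-2.04) = 0.0207; rank = round(500 × 0.0207) = 10; θ*₍10₎ = 17.59.
Upper: z₀ + z₂ = 1.895; 1 − a(z₀+z₂) = 0.9754; argument = 1.8779 → 1.88; α₂ = 0.9699; rank = 485; θ*₍485₎ = 23.34.

(17.59, 23.34)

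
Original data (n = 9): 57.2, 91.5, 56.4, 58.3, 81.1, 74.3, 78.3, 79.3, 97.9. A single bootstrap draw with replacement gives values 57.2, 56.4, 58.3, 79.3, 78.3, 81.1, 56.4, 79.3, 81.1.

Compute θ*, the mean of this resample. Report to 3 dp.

θ* = 69.711

Mean = (57.2 + 56.4 + 58.3 + 79.3 + 78.3 + 81.1 + 56.4 + 79.3 + 81.1) / 9 = 627.40 / 9 = 69.711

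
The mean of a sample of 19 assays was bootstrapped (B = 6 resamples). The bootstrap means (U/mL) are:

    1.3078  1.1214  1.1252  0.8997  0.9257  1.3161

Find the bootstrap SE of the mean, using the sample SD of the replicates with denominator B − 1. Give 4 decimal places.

SE* = 0.1789

Bootstrap SE is the standard deviation of the 6 replicate means.
Mean of replicates: (1.3078 + 1.1214 + 1.1252 + 0.8997 + 0.9257 + 1.3161) / 6 = 6.69590 / 6 = 1.11598
Sum of squared deviations: (+0.19182)² + (+0.00542)² + (+0.00922)² + (−0.21628)² + (−0.19028)² + (+0.20012)² = 0.15994
Variance = 0.15994 / 5 = 0.03199
SE* = √0.03199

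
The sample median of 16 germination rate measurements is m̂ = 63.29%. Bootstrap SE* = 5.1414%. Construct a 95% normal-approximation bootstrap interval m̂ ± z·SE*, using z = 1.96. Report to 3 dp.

Margin = 1.96 × 5.1414 = 10.0771
Interval: 63.29 ± 10.0771

(53.213, 73.367)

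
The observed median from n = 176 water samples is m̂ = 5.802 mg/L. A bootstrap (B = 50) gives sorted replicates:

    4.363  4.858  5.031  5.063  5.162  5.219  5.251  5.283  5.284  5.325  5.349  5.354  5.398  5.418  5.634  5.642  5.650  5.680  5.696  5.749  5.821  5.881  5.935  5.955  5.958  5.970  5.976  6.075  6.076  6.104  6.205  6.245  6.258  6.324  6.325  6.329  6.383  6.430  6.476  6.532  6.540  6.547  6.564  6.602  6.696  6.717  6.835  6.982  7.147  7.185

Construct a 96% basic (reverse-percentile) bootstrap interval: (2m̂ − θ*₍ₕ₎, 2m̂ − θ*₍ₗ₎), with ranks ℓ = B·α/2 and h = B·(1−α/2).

(4.457, 7.241)

Percentile endpoints at ranks 1 and 49: θ*₍1₎ = 4.363, θ*₍49₎ = 7.147.
Basic interval reflects these around m̂:
  lower = 2 × 5.802 − 7.147 = 4.457
  upper = 2 × 5.802 − 4.363 = 7.241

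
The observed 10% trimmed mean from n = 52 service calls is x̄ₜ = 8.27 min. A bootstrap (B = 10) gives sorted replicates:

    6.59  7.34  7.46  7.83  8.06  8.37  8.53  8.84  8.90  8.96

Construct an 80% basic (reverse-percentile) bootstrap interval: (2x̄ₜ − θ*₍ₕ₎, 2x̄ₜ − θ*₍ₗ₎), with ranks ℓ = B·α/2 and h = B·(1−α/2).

(7.64, 9.95)

Percentile endpoints at ranks 1 and 9: θ*₍1₎ = 6.59, θ*₍9₎ = 8.90.
Basic interval reflects these around x̄ₜ:
  lower = 2 × 8.27 − 8.90 = 7.64
  upper = 2 × 8.27 − 6.59 = 9.95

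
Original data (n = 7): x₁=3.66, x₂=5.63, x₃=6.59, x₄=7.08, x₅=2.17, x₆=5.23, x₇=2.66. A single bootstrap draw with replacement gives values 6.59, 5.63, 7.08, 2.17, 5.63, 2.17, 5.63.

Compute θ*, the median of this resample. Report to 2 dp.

θ* = 5.63

Sorted: 2.17, 2.17, 5.63, 5.63, 5.63, 6.59, 7.08
Median = middle value = 5.63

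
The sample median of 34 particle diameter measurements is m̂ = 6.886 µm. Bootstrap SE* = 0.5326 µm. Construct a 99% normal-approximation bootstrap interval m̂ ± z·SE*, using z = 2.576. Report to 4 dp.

Margin = 2.576 × 0.5326 = 1.37198
Interval: 6.886 ± 1.37198

(5.5140, 8.2580)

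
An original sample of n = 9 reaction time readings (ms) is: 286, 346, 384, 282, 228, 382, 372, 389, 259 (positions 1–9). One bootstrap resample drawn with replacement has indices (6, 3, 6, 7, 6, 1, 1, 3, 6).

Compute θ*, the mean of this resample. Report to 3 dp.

θ* = 360.000

Resample values: 382, 384, 382, 372, 382, 286, 286, 384, 382.
Mean = (382 + 384 + 382 + 372 + 382 + 286 + 286 + 384 + 382) / 9 = 3240.0 / 9 = 360.000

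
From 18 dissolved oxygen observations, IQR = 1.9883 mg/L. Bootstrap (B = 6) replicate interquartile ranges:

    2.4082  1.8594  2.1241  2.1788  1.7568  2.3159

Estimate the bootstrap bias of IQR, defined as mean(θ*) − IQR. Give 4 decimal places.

bias = +0.1189

mean(θ*) = (2.4082 + 1.8594 + 2.1241 + 2.1788 + 1.7568 + 2.3159) / 6 = 2.10720
bias = 2.10720 − 1.9883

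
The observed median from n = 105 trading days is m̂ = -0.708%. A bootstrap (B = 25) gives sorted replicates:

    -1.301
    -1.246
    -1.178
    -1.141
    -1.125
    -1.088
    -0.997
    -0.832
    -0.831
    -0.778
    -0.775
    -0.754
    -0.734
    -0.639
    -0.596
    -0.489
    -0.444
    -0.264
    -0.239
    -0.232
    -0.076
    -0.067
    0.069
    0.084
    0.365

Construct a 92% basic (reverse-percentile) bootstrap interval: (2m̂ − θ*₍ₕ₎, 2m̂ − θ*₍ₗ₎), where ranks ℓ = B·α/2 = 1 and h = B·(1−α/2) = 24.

Percentile endpoints at ranks 1 and 24: θ*₍1₎ = -1.301, θ*₍24₎ = 0.084.
Basic interval reflects these around m̂:
  lower = 2 × -0.708 − 0.084 = -1.500
  upper = 2 × -0.708 − -1.301 = -0.115

(-1.500, -0.115)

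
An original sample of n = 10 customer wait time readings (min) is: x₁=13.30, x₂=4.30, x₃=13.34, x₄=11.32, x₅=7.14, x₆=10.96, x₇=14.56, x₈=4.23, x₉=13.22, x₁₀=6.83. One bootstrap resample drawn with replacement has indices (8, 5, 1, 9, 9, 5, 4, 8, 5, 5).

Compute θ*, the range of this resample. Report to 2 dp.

θ* = 9.07

Resample values: 4.23, 7.14, 13.30, 13.22, 13.22, 7.14, 11.32, 4.23, 7.14, 7.14.
Range = 13.30 − 4.23 = 9.07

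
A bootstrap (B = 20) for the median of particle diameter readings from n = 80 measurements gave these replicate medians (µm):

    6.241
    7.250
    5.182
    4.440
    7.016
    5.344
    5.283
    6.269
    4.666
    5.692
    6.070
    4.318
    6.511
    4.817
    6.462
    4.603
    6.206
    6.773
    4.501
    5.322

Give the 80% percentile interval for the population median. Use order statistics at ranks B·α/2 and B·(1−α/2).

Sorted replicates: 4.318, 4.440, 4.501, 4.603, 4.666, 4.817, 5.182, 5.283, 5.322, 5.344, 5.692, 6.070, 6.206, 6.241, 6.269, 6.462, 6.511, 6.773, 7.016, 7.250
α = 0.20; lower rank = 20 × 0.100 = 2; upper rank = 20 × 0.900 = 18.
The 2nd smallest replicate is 4.440; the 18th is 6.773.

(4.440, 6.773)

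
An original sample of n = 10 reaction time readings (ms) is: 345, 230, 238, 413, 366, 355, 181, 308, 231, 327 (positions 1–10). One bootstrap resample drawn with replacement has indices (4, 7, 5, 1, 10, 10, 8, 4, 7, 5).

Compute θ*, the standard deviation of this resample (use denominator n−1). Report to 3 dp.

θ* = 82.304

Resample values: 413, 181, 366, 345, 327, 327, 308, 413, 181, 366.
Mean = 322.7000; sum of squared deviations = 60966.1000
s² = 60966.1000 / 9 = 6774.0111
s = √6774.0111 = 82.304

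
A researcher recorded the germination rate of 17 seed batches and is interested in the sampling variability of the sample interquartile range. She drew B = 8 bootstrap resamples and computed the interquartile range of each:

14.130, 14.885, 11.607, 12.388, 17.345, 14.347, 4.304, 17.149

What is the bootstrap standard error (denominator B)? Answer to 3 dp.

Bootstrap SE is the standard deviation of the 8 replicate interquartile ranges.
Mean of replicates: (14.130 + 14.885 + 11.607 + 12.388 + 17.345 + 14.347 + 4.304 + 17.149) / 8 = 106.1550 / 8 = 13.2694
Sum of squared deviations: (+0.8606)² + (+1.6156)² + (−1.6624)² + (−0.8814)² + (+4.0756)² + (+1.0776)² + (−8.9654)² + (+3.8796)² = 120.0927
Variance = 120.0927 / 8 = 15.0116
SE* = √15.0116

SE* = 3.874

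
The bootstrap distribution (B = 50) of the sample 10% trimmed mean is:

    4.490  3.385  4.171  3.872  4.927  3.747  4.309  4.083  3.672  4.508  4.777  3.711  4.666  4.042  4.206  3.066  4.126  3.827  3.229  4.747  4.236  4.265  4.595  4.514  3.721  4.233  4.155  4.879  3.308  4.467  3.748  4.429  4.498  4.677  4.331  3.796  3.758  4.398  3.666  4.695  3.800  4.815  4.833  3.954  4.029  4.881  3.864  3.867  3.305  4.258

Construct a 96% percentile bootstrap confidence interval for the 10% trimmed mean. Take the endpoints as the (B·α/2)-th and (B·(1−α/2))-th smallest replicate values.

Sorted replicates: 3.066, 3.229, 3.305, 3.308, 3.385, 3.666, 3.672, 3.711, 3.721, 3.747, 3.748, 3.758, 3.796, 3.800, 3.827, 3.864, 3.867, 3.872, 3.954, 4.029, 4.042, 4.083, 4.126, 4.155, 4.171, 4.206, 4.233, 4.236, 4.258, 4.265, 4.309, 4.331, 4.398, 4.429, 4.467, 4.490, 4.498, 4.508, 4.514, 4.595, 4.666, 4.677, 4.695, 4.747, 4.777, 4.815, 4.833, 4.879, 4.881, 4.927
α = 0.04; lower rank = 50 × 0.020 = 1; upper rank = 50 × 0.980 = 49.
The 1st smallest replicate is 3.066; the 49th is 4.881.

(3.066, 4.881)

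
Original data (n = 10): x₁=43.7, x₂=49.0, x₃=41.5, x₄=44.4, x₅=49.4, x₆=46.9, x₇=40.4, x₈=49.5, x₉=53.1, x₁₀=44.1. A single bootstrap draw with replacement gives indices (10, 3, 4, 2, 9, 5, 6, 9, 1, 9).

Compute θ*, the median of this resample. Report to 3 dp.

Resample values: 44.1, 41.5, 44.4, 49.0, 53.1, 49.4, 46.9, 53.1, 43.7, 53.1.
Sorted: 41.5, 43.7, 44.1, 44.4, 46.9, 49.0, 49.4, 53.1, 53.1, 53.1
Median = average of the two middle values = 47.950

θ* = 47.950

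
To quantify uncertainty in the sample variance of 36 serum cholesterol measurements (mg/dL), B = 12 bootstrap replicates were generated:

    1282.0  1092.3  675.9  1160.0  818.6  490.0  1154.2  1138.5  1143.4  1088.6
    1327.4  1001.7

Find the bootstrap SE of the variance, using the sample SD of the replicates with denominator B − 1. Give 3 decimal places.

Bootstrap SE is the standard deviation of the 12 replicate variances.
Mean of replicates: (1282.0 + 1092.3 + 675.9 + 1160.0 + 818.6 + 490.0 + 1154.2 + 1138.5 + 1143.4 + 1088.6 + 1327.4 + 1001.7) / 12 = 12372.6000 / 12 = 1031.0500
Sum of squared deviations: (+250.9500)² + (+61.2500)² + (−355.1500)² + (+128.9500)² + (−212.4500)² + (−541.0500)² + (+123.1500)² + (+107.4500)² + (+112.3500)² + (+57.5500)² + (+296.3500)² + (−29.3500)² = 678687.8900
Variance = 678687.8900 / 11 = 61698.8991
SE* = √61698.8991

SE* = 248.393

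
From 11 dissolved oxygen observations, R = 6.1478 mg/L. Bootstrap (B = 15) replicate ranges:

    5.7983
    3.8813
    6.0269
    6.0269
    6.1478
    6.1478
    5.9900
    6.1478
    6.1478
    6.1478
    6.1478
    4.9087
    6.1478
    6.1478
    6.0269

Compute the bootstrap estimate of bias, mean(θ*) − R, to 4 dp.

bias = −0.2917

mean(θ*) = (5.7983 + 3.8813 + 6.0269 + 6.0269 + 6.1478 + 6.1478 + 5.9900 + 6.1478 + 6.1478 + 6.1478 + 6.1478 + 4.9087 + 6.1478 + 6.1478 + 6.0269) / 15 = 5.85609
bias = 5.85609 − 6.1478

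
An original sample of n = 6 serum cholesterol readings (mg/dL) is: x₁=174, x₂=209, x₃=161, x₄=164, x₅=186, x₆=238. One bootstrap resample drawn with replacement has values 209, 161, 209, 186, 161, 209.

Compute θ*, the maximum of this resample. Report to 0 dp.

θ* = 209

Maximum = 209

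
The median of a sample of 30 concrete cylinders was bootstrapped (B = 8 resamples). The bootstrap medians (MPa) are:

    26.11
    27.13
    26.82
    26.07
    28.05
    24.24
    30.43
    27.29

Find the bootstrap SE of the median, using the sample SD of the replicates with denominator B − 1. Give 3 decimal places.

Bootstrap SE is the standard deviation of the 8 replicate medians.
Mean of replicates: (26.11 + 27.13 + 26.82 + 26.07 + 28.05 + 24.24 + 30.43 + 27.29) / 8 = 216.1400 / 8 = 27.0175
Sum of squared deviations: (−0.9075)² + (+0.1125)² + (−0.1975)² + (−0.9475)² + (+1.0325)² + (−2.7775)² + (+3.4125)² + (+0.2725)² = 22.2730
Variance = 22.2730 / 7 = 3.1819
SE* = √3.1819

SE* = 1.784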